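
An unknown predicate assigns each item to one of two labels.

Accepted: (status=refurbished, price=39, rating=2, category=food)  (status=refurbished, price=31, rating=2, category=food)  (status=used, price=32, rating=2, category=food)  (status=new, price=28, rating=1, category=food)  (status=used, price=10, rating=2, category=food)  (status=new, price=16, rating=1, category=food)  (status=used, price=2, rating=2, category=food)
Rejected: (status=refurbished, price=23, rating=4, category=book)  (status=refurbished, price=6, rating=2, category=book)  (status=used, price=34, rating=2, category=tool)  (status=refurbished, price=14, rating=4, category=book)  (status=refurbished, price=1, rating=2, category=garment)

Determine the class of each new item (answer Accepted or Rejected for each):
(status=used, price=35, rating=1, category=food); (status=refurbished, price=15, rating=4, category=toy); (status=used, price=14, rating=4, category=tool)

The pattern is that an item is 'Accepted' exactly when: category is food.
(status=used, price=35, rating=1, category=food): category is food, fits → Accepted. (status=refurbished, price=15, rating=4, category=toy): category is toy, does not pass → Rejected. (status=used, price=14, rating=4, category=tool): category is tool, does not pass → Rejected.

Accepted, Rejected, Rejected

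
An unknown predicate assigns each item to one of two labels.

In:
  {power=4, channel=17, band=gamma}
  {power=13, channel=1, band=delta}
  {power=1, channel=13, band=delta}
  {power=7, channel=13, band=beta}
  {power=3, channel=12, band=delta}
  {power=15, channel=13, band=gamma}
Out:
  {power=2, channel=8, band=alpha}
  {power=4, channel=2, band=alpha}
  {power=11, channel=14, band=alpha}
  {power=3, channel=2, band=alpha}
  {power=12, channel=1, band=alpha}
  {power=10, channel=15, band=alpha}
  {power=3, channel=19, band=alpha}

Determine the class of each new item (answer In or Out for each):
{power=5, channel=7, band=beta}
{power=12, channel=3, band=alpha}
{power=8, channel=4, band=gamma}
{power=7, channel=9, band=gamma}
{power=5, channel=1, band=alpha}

The pattern is that an item is 'In' exactly when: band is not alpha.

In, Out, In, In, Out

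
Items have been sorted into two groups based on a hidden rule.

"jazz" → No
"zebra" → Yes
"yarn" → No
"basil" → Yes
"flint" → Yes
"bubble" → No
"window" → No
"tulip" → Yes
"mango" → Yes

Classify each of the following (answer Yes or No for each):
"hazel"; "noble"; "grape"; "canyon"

Yes, Yes, Yes, No

One predicate separates the groups cleanly: odd length.
"hazel" → length 5 → Yes.
"noble" → length 5 → Yes.
"grape" → length 5 → Yes.
"canyon" → length 6 → No.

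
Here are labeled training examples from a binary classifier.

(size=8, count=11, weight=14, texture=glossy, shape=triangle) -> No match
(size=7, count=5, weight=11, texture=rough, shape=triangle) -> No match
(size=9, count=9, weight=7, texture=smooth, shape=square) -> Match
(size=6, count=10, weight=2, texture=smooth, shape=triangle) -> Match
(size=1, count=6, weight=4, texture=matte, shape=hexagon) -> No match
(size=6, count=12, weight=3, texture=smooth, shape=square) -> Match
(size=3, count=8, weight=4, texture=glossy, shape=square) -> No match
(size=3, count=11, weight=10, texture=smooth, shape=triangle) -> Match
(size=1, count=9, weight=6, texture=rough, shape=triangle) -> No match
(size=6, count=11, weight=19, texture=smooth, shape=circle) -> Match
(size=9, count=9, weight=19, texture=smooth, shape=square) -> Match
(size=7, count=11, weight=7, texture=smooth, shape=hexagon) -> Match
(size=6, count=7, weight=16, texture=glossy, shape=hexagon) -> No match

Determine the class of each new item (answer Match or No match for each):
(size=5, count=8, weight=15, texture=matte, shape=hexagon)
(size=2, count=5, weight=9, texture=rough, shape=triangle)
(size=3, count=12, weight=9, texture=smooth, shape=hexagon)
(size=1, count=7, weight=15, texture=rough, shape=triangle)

No match, No match, Match, No match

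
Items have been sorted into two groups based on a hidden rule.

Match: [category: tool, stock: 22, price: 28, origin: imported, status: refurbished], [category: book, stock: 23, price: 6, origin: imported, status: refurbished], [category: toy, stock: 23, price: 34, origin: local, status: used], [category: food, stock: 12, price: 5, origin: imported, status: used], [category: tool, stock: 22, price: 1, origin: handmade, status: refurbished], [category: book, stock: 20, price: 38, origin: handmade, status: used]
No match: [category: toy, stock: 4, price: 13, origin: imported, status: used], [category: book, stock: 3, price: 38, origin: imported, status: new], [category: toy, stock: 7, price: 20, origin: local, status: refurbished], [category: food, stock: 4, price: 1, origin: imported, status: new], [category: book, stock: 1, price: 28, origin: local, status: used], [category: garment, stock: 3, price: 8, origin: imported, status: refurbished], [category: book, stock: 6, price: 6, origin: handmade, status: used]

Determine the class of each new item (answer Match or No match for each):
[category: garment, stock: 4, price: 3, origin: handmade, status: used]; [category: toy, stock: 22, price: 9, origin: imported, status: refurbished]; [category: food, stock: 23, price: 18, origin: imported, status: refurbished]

'Match' ⟺ stock ≥ 12.
[category: garment, stock: 4, price: 3, origin: handmade, status: used]: stock = 4, does not satisfy this → No match. [category: toy, stock: 22, price: 9, origin: imported, status: refurbished]: stock = 22, satisfies this → Match. [category: food, stock: 23, price: 18, origin: imported, status: refurbished]: stock = 23, satisfies this → Match.

No match, Match, Match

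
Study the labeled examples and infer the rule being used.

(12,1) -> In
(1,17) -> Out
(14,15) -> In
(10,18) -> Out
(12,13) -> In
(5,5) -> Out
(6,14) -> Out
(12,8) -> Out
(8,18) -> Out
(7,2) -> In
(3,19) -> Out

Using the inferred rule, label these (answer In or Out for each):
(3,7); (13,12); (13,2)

Out, In, In

The pattern is that an item is 'In' exactly when: sum is odd.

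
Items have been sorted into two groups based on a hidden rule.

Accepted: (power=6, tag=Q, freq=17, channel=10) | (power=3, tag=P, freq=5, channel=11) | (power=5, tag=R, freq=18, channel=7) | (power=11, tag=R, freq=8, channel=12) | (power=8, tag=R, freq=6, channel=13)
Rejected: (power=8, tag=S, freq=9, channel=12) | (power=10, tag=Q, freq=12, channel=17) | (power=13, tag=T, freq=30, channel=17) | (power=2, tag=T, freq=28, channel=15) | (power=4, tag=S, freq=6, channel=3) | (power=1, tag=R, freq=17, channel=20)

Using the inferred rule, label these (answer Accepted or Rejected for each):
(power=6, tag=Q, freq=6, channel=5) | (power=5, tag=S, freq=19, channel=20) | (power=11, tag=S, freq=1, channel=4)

The common property of the 'Accepted' items is: tag is not S AND channel ≤ 13. No 'Rejected' item has it.

Accepted, Rejected, Rejected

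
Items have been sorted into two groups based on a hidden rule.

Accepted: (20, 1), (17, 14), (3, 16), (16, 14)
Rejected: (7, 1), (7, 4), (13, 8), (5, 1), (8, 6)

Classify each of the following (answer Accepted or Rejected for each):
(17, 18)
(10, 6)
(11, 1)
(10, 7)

All 'Accepted' examples share one property — max ≥ 14 — and every 'Rejected' example lacks it.
Accepted: (17, 18), since max 18. Rejected: (10, 6), since max 10. Rejected: (11, 1), since max 11. Rejected: (10, 7), since max 10.

Accepted, Rejected, Rejected, Rejected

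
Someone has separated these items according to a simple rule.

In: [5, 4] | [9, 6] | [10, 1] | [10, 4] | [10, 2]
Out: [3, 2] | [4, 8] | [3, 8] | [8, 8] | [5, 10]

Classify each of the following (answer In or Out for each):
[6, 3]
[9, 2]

One predicate separates the groups cleanly: first > second AND sum ≥ 9.
In: [6, 3], since 6 > 3, 6+3 = 9.
In: [9, 2], since 9 > 2, 9+2 = 11.

In, In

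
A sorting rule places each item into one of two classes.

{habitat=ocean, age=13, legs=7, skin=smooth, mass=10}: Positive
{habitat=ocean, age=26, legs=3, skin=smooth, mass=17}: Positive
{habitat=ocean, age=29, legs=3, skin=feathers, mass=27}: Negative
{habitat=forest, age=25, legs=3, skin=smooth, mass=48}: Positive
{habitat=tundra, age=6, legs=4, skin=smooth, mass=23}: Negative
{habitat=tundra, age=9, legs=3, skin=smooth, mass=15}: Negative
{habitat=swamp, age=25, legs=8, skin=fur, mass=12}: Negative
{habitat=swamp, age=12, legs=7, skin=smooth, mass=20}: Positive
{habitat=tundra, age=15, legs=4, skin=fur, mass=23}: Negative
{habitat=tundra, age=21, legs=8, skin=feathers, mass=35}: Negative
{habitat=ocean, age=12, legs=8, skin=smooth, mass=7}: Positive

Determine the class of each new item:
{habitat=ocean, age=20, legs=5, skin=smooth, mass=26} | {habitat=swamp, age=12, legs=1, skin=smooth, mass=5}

The classifier is using: skin is smooth AND age ≥ 12.
{habitat=ocean, age=20, legs=5, skin=smooth, mass=26} — skin is smooth, age = 20, hence Positive. {habitat=swamp, age=12, legs=1, skin=smooth, mass=5} — skin is smooth, age = 12, hence Positive.

Positive, Positive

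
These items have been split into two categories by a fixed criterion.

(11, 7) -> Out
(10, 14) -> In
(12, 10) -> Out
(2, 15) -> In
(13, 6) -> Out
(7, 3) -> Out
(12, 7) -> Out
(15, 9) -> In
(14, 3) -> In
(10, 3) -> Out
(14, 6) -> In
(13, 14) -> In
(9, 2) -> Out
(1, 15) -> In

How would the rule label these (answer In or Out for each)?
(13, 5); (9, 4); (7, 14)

The common property of the 'In' items is: max ≥ 14. No 'Out' item has it.
Out: (13, 5), since max 13.
Out: (9, 4), since max 9.
In: (7, 14), since max 14.

Out, Out, In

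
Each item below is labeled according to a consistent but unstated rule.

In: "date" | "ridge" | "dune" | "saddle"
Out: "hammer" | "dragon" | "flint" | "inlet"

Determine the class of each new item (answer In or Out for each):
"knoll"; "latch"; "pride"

A rule that fits every label: ends with 'e' — true of each 'In' example, false of each 'Out' one.

Out, Out, In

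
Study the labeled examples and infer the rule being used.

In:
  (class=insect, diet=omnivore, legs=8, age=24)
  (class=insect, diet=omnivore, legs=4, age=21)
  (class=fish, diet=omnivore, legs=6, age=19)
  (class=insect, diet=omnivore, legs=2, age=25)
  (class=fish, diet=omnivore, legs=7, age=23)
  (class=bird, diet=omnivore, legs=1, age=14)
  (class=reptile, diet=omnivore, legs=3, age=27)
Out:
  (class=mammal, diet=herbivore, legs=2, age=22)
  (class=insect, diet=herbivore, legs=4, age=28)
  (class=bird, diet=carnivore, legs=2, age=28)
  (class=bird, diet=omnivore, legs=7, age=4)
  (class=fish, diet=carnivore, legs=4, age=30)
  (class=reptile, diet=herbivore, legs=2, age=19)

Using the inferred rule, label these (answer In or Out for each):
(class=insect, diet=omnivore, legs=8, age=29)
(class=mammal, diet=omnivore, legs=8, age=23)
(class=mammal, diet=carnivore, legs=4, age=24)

A rule that fits every label: diet is omnivore AND age ≥ 14 — true of each 'In' example, false of each 'Out' one.
In: (class=insect, diet=omnivore, legs=8, age=29), since diet is omnivore, age = 29.
In: (class=mammal, diet=omnivore, legs=8, age=23), since diet is omnivore, age = 23.
Out: (class=mammal, diet=carnivore, legs=4, age=24), since diet is carnivore, age = 24.

In, In, Out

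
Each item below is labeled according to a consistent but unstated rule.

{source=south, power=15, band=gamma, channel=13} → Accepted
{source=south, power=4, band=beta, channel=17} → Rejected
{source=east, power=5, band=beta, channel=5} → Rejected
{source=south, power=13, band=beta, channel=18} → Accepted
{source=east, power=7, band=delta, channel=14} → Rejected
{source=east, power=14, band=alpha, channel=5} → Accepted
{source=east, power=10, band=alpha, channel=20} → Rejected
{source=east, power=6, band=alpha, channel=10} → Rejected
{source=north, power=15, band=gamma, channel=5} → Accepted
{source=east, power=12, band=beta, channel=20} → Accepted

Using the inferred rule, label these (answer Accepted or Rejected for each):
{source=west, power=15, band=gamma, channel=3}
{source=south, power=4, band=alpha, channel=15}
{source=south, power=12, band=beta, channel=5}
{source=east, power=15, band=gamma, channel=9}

Accepted, Rejected, Accepted, Accepted

Every 'Accepted' example satisfies: power ≥ 12. None of the 'Rejected' examples do.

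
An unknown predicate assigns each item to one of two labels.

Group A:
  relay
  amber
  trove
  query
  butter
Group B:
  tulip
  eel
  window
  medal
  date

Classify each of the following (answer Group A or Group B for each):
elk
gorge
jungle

Group B, Group A, Group B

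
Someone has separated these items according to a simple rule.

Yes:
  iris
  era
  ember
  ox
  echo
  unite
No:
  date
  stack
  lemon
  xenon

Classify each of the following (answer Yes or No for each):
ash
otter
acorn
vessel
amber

Yes, Yes, Yes, No, Yes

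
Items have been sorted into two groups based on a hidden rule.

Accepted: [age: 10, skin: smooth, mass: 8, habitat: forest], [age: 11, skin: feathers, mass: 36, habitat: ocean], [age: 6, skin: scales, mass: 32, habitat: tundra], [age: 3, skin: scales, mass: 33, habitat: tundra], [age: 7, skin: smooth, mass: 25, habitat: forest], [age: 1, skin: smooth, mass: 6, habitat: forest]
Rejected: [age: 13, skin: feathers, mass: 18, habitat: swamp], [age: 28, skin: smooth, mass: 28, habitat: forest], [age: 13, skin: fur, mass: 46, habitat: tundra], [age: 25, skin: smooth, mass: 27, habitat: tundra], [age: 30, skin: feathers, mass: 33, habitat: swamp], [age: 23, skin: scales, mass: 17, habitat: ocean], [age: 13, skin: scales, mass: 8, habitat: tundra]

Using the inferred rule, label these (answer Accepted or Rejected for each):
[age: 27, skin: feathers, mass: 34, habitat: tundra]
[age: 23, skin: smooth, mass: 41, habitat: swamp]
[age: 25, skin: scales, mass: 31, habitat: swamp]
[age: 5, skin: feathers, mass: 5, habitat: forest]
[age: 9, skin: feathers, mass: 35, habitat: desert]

Rejected, Rejected, Rejected, Accepted, Accepted

The simplest hypothesis consistent with all the labels is: age ≤ 11.
[age: 27, skin: feathers, mass: 34, habitat: tundra]: age = 27, doesn't qualify → Rejected.
[age: 23, skin: smooth, mass: 41, habitat: swamp]: age = 23, doesn't qualify → Rejected.
[age: 25, skin: scales, mass: 31, habitat: swamp]: age = 25, doesn't qualify → Rejected.
[age: 5, skin: feathers, mass: 5, habitat: forest]: age = 5, matches → Accepted.
[age: 9, skin: feathers, mass: 35, habitat: desert]: age = 9, matches → Accepted.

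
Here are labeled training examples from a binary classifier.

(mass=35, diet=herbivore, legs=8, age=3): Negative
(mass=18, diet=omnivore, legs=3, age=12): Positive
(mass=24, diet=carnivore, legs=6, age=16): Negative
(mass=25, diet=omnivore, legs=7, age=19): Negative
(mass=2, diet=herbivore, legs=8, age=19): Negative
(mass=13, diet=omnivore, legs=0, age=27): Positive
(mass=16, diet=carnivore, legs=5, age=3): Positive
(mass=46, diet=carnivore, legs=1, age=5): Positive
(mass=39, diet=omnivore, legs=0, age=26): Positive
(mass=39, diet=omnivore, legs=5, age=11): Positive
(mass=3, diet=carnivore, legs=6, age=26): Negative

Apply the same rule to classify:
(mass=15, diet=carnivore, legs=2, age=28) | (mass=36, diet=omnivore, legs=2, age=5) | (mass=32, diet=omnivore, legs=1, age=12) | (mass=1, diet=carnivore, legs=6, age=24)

Positive, Positive, Positive, Negative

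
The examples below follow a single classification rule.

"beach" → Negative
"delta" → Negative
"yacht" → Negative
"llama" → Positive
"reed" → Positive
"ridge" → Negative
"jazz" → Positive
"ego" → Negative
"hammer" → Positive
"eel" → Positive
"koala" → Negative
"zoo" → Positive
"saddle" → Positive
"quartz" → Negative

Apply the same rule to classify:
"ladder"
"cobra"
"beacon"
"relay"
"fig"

Positive, Negative, Negative, Negative, Negative

Comparing the two groups points to one rule — has a double letter.
"ladder" → 'dd' doubled → Positive.
"cobra" → no doubled letter → Negative.
"beacon" → no doubled letter → Negative.
"relay" → no doubled letter → Negative.
"fig" → no doubled letter → Negative.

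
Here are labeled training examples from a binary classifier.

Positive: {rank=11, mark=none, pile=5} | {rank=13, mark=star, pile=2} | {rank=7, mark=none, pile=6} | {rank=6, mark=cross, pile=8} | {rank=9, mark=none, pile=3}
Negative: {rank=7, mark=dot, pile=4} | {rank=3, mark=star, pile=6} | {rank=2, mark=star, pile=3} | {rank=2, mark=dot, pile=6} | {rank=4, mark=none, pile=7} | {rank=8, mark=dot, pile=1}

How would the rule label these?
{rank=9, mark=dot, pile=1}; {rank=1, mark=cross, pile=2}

Negative, Negative

Rule: mark is not dot AND rank ≥ 6. This holds for each 'Positive' example and fails for each 'Negative' one.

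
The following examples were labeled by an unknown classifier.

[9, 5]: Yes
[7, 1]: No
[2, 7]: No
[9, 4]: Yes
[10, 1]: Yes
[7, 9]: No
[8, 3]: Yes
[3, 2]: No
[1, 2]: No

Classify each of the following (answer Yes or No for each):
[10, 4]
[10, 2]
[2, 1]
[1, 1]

Yes, Yes, No, No

The distinguishing property — first ≥ 8 — holds for all the 'Yes' cases and none of the 'No' cases.
[10, 4]: Yes (first 10). [10, 2]: Yes (first 10). [2, 1]: No (first 2). [1, 1]: No (first 1).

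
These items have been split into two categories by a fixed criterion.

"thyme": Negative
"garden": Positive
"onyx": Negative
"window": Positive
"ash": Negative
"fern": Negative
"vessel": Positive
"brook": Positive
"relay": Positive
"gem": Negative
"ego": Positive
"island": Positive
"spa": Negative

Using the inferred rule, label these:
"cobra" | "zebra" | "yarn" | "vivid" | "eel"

Positive, Positive, Negative, Positive, Positive

One predicate separates the groups cleanly: has ≥ 2 vowels.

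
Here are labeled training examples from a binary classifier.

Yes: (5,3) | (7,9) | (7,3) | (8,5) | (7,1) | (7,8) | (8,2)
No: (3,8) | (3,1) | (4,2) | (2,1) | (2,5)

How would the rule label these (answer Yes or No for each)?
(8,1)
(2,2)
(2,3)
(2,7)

Yes, No, No, No

One predicate separates the groups cleanly: first ≥ 5.
(8,1) — first 8, hence Yes.
(2,2) — first 2, hence No.
(2,3) — first 2, hence No.
(2,7) — first 2, hence No.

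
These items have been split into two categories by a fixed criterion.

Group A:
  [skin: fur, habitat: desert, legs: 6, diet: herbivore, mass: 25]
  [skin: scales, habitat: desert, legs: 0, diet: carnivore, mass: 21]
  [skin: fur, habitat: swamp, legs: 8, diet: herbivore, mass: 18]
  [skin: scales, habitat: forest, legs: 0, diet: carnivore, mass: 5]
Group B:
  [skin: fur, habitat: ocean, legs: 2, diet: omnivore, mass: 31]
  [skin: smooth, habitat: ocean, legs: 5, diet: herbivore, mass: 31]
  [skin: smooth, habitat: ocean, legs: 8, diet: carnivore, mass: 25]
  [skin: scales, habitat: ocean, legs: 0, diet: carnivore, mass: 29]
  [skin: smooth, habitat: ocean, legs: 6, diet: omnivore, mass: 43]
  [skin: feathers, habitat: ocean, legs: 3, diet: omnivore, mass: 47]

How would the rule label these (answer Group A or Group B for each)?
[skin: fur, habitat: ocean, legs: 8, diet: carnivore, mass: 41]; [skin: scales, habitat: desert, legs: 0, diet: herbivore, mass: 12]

Every 'Group A' example satisfies: habitat is not ocean. None of the 'Group B' examples do.

Group B, Group A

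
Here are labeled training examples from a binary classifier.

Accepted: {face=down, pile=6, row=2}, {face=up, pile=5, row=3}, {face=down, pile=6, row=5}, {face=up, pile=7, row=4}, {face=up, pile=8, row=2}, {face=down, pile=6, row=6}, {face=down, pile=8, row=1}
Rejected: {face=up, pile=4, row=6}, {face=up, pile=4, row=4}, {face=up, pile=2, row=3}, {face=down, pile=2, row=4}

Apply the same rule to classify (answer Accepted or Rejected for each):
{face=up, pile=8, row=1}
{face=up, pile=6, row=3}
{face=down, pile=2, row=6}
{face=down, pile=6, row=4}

The rule appears to be: pile ≥ 5.
{face=up, pile=8, row=1} → pile = 8 → Accepted.
{face=up, pile=6, row=3} → pile = 6 → Accepted.
{face=down, pile=2, row=6} → pile = 2 → Rejected.
{face=down, pile=6, row=4} → pile = 6 → Accepted.

Accepted, Accepted, Rejected, Accepted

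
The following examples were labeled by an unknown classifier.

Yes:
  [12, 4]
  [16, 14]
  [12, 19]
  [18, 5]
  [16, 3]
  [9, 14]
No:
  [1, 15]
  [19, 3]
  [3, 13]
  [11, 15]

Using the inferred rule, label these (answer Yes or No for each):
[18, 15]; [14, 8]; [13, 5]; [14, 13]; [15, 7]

Yes, Yes, No, Yes, No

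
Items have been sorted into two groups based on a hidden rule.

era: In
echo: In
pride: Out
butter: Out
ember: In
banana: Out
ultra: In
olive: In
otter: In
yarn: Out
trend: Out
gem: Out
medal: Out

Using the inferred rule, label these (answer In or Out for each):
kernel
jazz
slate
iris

Out, Out, Out, In

The common property of the 'In' items is: starts with a vowel. No 'Out' item has it.
kernel: starts with 'k' — doesn't qualify, so Out. jazz: starts with 'j' — doesn't qualify, so Out. slate: starts with 's' — doesn't qualify, so Out. iris: starts with 'i' — has this property, so In.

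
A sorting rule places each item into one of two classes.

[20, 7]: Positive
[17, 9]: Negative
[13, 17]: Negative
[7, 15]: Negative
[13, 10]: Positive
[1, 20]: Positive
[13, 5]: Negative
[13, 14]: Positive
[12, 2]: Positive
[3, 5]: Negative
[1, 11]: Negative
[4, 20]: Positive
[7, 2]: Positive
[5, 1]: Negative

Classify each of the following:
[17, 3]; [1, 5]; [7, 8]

Negative, Negative, Positive

Every 'Positive' example satisfies: product is even. None of the 'Negative' examples do.
[17, 3]: 17·3 = 51, fails this test → Negative.
[1, 5]: 1·5 = 5, fails this test → Negative.
[7, 8]: 7·8 = 56, meets the rule → Positive.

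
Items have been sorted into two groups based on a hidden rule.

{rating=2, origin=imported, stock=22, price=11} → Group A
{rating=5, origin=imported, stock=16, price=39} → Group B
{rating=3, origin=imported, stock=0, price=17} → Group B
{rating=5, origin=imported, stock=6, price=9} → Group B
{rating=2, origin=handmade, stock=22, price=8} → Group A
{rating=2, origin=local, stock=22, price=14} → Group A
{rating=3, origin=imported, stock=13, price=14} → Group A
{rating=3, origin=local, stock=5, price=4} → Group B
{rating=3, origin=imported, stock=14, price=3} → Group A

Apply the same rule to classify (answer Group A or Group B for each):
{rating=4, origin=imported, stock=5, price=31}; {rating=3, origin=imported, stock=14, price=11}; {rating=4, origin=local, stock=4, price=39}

Group B, Group A, Group B

The rule appears to be: rating ≤ 3 AND stock ≥ 6.
{rating=4, origin=imported, stock=5, price=31}: rating = 4, stock = 5 — does not fit, so Group B. {rating=3, origin=imported, stock=14, price=11}: rating = 3, stock = 14 — has this property, so Group A. {rating=4, origin=local, stock=4, price=39}: rating = 4, stock = 4 — does not fit, so Group B.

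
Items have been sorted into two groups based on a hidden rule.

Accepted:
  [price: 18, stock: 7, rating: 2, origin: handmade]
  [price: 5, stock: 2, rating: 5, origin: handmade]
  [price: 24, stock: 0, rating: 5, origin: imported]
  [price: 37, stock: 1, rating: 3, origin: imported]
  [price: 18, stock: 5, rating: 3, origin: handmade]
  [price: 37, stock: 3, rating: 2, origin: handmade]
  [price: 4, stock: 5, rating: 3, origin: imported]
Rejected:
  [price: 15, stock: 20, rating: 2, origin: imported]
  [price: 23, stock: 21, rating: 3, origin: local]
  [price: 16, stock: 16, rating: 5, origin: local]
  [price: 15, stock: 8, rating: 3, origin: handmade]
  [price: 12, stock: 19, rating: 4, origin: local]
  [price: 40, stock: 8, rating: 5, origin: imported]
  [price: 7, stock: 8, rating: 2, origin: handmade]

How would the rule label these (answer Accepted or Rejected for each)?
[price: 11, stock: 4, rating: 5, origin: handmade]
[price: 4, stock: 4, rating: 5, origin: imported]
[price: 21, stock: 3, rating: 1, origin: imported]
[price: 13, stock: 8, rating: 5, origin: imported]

The pattern is that an item is 'Accepted' exactly when: stock ≤ 7.
[price: 11, stock: 4, rating: 5, origin: handmade] → stock = 4 → Accepted. [price: 4, stock: 4, rating: 5, origin: imported] → stock = 4 → Accepted. [price: 21, stock: 3, rating: 1, origin: imported] → stock = 3 → Accepted. [price: 13, stock: 8, rating: 5, origin: imported] → stock = 8 → Rejected.

Accepted, Accepted, Accepted, Rejected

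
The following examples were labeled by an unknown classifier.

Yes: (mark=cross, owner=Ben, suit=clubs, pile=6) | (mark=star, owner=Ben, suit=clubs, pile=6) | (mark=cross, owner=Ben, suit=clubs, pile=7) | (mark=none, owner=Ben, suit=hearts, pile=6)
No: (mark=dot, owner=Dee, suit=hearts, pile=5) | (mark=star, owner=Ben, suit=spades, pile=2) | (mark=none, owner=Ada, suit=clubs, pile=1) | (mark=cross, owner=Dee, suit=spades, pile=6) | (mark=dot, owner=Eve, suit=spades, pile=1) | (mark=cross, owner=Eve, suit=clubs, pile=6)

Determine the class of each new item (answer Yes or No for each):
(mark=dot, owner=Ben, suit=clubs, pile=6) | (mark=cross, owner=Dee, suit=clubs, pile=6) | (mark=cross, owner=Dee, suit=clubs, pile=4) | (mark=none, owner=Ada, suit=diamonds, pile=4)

Yes, No, No, No

Every 'Yes' example satisfies: owner is Ben AND pile ≥ 5. None of the 'No' examples do.
Yes: (mark=dot, owner=Ben, suit=clubs, pile=6), since owner is Ben, pile = 6. No: (mark=cross, owner=Dee, suit=clubs, pile=6), since owner is Dee, pile = 6. No: (mark=cross, owner=Dee, suit=clubs, pile=4), since owner is Dee, pile = 4. No: (mark=none, owner=Ada, suit=diamonds, pile=4), since owner is Ada, pile = 4.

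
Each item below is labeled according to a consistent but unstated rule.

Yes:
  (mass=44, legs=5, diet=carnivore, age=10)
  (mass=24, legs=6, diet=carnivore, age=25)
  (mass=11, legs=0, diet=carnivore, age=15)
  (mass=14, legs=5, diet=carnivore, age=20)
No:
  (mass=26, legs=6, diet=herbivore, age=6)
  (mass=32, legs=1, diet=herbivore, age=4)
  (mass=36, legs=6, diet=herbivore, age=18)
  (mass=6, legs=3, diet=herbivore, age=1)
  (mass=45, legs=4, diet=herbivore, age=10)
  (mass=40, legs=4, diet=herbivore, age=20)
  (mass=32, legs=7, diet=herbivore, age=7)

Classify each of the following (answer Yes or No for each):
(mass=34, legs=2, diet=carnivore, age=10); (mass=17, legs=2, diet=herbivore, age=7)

Yes, No

Every 'Yes' example satisfies: diet is carnivore. None of the 'No' examples do.
(mass=34, legs=2, diet=carnivore, age=10): diet is carnivore — passes, so Yes.
(mass=17, legs=2, diet=herbivore, age=7): diet is herbivore — fails the rule, so No.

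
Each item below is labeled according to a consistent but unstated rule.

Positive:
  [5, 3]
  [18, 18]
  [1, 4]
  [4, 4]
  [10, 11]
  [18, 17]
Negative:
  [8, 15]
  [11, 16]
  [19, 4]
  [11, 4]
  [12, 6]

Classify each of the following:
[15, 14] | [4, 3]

Positive, Positive

The rule appears to be: |first − second| ≤ 3.
[15, 14] — |15−14| = 1, hence Positive.
[4, 3] — |4−3| = 1, hence Positive.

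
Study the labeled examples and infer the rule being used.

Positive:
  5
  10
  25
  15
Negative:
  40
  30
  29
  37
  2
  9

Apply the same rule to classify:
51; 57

Negative, Negative

Every 'Positive' example satisfies: multiple of 5 AND at most 25. None of the 'Negative' examples do.
Negative: 51, since 51 = 5·10 + 1, 51 > 25.
Negative: 57, since 57 = 5·11 + 2, 57 > 25.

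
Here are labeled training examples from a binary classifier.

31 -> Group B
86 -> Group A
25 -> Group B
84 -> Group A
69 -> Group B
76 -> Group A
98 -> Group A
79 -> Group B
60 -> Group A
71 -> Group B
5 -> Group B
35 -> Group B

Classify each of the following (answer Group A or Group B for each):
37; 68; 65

Group B, Group A, Group B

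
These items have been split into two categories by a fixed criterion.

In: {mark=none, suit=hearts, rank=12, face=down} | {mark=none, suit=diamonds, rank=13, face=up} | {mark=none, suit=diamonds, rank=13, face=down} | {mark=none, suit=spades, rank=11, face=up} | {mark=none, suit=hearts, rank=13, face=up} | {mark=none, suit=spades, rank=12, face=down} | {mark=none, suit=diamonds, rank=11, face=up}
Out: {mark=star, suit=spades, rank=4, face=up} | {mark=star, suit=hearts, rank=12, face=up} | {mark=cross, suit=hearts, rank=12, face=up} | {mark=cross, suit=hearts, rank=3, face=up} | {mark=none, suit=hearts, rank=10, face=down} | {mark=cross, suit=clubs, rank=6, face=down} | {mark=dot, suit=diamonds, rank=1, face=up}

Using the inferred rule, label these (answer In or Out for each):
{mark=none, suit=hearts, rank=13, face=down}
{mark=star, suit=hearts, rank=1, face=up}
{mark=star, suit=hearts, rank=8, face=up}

The classifier is using: mark is none AND rank ≥ 11.
{mark=none, suit=hearts, rank=13, face=down}: In (mark is none, rank = 13). {mark=star, suit=hearts, rank=1, face=up}: Out (mark is star, rank = 1). {mark=star, suit=hearts, rank=8, face=up}: Out (mark is star, rank = 8).

In, Out, Out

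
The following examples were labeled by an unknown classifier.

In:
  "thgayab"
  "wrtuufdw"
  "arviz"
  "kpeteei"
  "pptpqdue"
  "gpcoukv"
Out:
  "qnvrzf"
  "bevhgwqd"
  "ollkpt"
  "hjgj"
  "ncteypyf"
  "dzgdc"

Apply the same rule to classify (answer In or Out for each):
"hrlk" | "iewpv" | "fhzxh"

One predicate separates the groups cleanly: has ≥ 2 vowels.
"hrlk": 0 vowels, doesn't qualify → Out.
"iewpv": 2 vowels, qualifies → In.
"fhzxh": 0 vowels, doesn't qualify → Out.

Out, In, Out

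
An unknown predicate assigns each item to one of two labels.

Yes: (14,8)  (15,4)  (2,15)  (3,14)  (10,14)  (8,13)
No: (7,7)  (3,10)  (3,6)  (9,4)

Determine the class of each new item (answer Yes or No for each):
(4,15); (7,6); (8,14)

One predicate separates the groups cleanly: sum ≥ 17.

Yes, No, Yes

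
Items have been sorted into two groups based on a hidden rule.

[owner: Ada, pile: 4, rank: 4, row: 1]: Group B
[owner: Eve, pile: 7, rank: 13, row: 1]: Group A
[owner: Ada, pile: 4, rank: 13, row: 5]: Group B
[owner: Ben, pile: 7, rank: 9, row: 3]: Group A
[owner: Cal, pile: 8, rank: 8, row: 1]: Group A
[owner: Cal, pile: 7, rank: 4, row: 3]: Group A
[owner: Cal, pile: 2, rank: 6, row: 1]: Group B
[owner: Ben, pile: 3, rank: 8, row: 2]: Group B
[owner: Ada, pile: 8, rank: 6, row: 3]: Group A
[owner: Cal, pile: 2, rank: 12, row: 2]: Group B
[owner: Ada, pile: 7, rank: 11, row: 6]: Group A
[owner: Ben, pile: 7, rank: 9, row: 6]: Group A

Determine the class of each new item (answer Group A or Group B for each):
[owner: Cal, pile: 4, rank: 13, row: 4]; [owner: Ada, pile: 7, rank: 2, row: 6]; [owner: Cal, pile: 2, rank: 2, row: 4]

Group B, Group A, Group B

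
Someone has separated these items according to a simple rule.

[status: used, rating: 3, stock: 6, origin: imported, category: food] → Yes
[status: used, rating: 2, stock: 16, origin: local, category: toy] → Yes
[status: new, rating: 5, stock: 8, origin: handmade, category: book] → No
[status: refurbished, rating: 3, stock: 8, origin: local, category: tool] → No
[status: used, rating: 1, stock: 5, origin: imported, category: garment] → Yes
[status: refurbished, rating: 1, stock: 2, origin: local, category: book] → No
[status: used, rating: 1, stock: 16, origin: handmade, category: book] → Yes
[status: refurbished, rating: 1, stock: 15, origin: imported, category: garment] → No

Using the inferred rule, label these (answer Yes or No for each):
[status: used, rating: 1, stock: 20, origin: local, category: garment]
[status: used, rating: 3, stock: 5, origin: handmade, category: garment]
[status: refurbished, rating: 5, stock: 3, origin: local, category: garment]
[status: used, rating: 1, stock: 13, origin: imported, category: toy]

Comparing the two groups points to one rule — status is used.

Yes, Yes, No, Yes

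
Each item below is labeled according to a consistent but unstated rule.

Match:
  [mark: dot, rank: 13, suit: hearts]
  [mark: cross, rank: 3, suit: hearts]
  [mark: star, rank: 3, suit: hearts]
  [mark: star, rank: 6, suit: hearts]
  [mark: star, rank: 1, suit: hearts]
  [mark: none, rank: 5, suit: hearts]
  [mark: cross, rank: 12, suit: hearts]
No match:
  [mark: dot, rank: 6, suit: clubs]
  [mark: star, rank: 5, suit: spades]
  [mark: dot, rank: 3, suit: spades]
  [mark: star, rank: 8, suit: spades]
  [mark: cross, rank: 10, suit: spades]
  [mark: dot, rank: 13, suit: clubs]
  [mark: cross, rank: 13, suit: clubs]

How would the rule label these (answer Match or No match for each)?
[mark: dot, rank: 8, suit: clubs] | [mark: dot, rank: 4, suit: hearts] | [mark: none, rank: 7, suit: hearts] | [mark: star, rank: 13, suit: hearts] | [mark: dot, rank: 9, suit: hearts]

No match, Match, Match, Match, Match

A rule that fits every label: suit is hearts — true of each 'Match' example, false of each 'No match' one.
[mark: dot, rank: 8, suit: clubs] → suit is clubs → No match.
[mark: dot, rank: 4, suit: hearts] → suit is hearts → Match.
[mark: none, rank: 7, suit: hearts] → suit is hearts → Match.
[mark: star, rank: 13, suit: hearts] → suit is hearts → Match.
[mark: dot, rank: 9, suit: hearts] → suit is hearts → Match.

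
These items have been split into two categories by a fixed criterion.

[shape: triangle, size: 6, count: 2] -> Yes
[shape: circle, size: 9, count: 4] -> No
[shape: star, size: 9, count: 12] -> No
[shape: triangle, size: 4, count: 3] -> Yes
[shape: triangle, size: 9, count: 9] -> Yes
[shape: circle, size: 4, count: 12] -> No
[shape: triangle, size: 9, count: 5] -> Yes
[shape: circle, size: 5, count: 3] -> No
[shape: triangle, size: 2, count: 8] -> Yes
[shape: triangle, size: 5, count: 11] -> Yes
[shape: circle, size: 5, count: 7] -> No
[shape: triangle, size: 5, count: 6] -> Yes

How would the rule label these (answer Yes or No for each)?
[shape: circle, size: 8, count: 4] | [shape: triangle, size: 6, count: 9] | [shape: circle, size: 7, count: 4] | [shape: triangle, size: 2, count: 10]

Looking at the examples, the only property every 'Yes' case has and every 'No' case lacks is: shape is triangle.
[shape: circle, size: 8, count: 4] — shape is circle, hence No.
[shape: triangle, size: 6, count: 9] — shape is triangle, hence Yes.
[shape: circle, size: 7, count: 4] — shape is circle, hence No.
[shape: triangle, size: 2, count: 10] — shape is triangle, hence Yes.

No, Yes, No, Yes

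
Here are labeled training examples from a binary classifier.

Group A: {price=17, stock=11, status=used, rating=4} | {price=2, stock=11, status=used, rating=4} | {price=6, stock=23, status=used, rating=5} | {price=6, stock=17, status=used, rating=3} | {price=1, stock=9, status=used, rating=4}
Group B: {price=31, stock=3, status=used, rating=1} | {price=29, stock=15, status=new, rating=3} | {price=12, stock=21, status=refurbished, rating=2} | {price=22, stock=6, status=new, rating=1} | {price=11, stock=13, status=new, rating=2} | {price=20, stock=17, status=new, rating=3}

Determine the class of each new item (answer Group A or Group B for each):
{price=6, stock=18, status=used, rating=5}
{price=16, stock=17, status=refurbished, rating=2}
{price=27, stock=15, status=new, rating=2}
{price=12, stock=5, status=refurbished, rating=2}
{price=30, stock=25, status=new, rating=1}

Group A, Group B, Group B, Group B, Group B

The common property of the 'Group A' items is: status is used AND stock ≥ 6. No 'Group B' item has it.
{price=6, stock=18, status=used, rating=5}: status is used, stock = 18, matches → Group A. {price=16, stock=17, status=refurbished, rating=2}: status is refurbished, stock = 17, does not fit → Group B. {price=27, stock=15, status=new, rating=2}: status is new, stock = 15, does not fit → Group B. {price=12, stock=5, status=refurbished, rating=2}: status is refurbished, stock = 5, does not fit → Group B. {price=30, stock=25, status=new, rating=1}: status is new, stock = 25, does not fit → Group B.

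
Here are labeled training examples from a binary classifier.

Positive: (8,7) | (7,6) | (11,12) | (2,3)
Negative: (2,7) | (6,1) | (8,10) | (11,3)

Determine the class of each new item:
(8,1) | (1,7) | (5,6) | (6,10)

Negative, Negative, Positive, Negative

The common property of the 'Positive' items is: |first − second| ≤ 1. No 'Negative' item has it.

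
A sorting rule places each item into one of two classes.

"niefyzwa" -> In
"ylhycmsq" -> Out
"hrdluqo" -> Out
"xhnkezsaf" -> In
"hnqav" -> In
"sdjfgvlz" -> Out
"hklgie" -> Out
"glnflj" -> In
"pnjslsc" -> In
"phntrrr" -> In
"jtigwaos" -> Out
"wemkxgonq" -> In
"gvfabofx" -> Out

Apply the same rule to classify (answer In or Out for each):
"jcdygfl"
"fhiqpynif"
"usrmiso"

Out, In, Out

The distinguishing property — contains 'n' — holds for all the 'In' cases and none of the 'Out' cases.
"jcdygfl" — no 'n', hence Out.
"fhiqpynif" — has 'n', hence In.
"usrmiso" — no 'n', hence Out.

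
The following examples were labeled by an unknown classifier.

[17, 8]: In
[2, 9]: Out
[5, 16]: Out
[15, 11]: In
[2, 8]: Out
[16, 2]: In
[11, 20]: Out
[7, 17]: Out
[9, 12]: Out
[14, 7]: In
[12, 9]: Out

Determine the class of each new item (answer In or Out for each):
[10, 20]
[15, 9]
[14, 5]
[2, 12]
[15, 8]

Out, In, In, Out, In

'In' ⟺ first ≥ 14.
[10, 20]: first 10, doesn't qualify → Out. [15, 9]: first 15, checks out → In. [14, 5]: first 14, checks out → In. [2, 12]: first 2, doesn't qualify → Out. [15, 8]: first 15, checks out → In.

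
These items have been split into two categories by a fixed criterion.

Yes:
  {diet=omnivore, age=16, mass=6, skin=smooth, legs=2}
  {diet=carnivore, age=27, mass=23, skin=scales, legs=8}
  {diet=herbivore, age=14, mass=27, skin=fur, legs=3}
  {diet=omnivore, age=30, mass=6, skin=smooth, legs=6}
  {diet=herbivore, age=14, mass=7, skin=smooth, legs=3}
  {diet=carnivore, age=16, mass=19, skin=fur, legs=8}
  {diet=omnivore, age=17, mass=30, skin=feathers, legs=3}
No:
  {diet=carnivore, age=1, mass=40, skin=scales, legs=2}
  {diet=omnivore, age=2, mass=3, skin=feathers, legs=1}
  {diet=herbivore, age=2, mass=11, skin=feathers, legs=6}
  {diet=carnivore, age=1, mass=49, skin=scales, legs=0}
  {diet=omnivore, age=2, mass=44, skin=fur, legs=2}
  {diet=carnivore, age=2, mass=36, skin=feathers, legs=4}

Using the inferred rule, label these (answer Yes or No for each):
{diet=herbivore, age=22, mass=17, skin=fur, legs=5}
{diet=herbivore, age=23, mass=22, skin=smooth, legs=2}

Yes, Yes

The common property of the 'Yes' items is: age ≥ 14. No 'No' item has it.
{diet=herbivore, age=22, mass=17, skin=fur, legs=5}: age = 22 — passes, so Yes. {diet=herbivore, age=23, mass=22, skin=smooth, legs=2}: age = 23 — passes, so Yes.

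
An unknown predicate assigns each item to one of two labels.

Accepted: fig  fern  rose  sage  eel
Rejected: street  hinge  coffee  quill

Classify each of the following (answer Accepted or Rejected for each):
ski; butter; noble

Accepted, Rejected, Rejected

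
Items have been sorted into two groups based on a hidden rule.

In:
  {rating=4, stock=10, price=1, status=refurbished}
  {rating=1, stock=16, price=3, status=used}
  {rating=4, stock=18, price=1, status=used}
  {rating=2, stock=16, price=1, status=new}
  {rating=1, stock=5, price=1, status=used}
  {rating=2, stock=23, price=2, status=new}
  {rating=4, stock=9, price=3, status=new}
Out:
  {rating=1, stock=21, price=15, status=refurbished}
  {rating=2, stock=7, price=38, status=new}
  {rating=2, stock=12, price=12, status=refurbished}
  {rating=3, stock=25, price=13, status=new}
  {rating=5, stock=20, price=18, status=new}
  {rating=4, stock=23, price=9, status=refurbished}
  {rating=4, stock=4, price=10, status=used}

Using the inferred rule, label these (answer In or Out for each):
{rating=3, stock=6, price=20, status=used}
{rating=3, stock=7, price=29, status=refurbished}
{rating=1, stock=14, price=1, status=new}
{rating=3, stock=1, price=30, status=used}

Out, Out, In, Out

A rule that fits every label: price ≤ 3 — true of each 'In' example, false of each 'Out' one.
{rating=3, stock=6, price=20, status=used}: Out (price = 20).
{rating=3, stock=7, price=29, status=refurbished}: Out (price = 29).
{rating=1, stock=14, price=1, status=new}: In (price = 1).
{rating=3, stock=1, price=30, status=used}: Out (price = 30).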